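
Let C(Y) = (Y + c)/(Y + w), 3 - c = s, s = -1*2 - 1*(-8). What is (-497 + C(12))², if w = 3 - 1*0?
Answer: 6160324/25 ≈ 2.4641e+5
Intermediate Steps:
s = 6 (s = -2 + 8 = 6)
c = -3 (c = 3 - 1*6 = 3 - 6 = -3)
w = 3 (w = 3 + 0 = 3)
C(Y) = (-3 + Y)/(3 + Y) (C(Y) = (Y - 3)/(Y + 3) = (-3 + Y)/(3 + Y))
(-497 + C(12))² = (-497 + (-3 + 12)/(3 + 12))² = (-497 + 9/15)² = (-497 + (1/15)*9)² = (-497 + ⅗)² = (-2482/5)² = 6160324/25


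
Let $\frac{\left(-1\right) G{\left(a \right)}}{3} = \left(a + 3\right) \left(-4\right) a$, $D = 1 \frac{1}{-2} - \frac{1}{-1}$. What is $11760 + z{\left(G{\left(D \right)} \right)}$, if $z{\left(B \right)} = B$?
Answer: $11781$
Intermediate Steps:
$D = \frac{1}{2}$ ($D = 1 \left(- \frac{1}{2}\right) - -1 = - \frac{1}{2} + 1 = \frac{1}{2} \approx 0.5$)
$G{\left(a \right)} = - 3 a \left(-12 - 4 a\right)$ ($G{\left(a \right)} = - 3 \left(a + 3\right) \left(-4\right) a = - 3 \left(3 + a\right) \left(-4\right) a = - 3 \left(-12 - 4 a\right) a = - 3 a \left(-12 - 4 a\right)$)
$11760 + z{\left(G{\left(D \right)} \right)} = 11760 + 12 \cdot \frac{1}{2} \left(3 + \frac{1}{2}\right) = 11760 + 12 \cdot \frac{1}{2} \cdot \frac{7}{2} = 11760 + 21 = 11781$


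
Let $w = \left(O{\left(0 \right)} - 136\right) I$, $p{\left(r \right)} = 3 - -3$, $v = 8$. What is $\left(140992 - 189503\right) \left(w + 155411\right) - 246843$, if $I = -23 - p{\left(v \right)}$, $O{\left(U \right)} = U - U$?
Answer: $-7730717248$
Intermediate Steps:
$O{\left(U \right)} = 0$
$p{\left(r \right)} = 6$ ($p{\left(r \right)} = 3 + 3 = 6$)
$I = -29$ ($I = -23 - 6 = -29$)
$w = 3944$ ($w = \left(0 - 136\right) \left(-29\right) = \left(-136\right) \left(-29\right) = 3944$)
$\left(140992 - 189503\right) \left(w + 155411\right) - 246843 = \left(140992 - 189503\right) \left(3944 + 155411\right) - 246843 = \left(-48511\right) 159355 - 246843 = -7730470405 - 246843 = -7730717248$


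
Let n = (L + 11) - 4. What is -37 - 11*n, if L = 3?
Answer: -147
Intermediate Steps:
n = 10 (n = (3 + 11) - 4 = 14 - 4 = 10)
-37 - 11*n = -37 - 11*10 = -37 - 110 = -147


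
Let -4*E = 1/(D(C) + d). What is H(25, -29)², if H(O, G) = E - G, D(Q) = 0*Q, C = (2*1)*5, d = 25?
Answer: 8404201/10000 ≈ 840.42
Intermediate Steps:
C = 10 (C = 2*5 = 10)
D(Q) = 0
E = -1/100 (E = -1/(4*(0 + 25)) = -¼/25 = -¼*1/25 = -1/100 ≈ -0.010000)
H(O, G) = -1/100 - G
H(25, -29)² = (-1/100 - 1*(-29))² = (-1/100 + 29)² = (2899/100)² = 8404201/10000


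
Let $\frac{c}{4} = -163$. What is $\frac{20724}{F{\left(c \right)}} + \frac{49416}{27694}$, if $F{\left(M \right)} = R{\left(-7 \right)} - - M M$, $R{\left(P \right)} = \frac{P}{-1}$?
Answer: $\frac{10790607816}{5886512017} \approx 1.8331$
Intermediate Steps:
$R{\left(P \right)} = - P$ ($R{\left(P \right)} = P \left(-1\right) = - P$)
$c = -652$ ($c = 4 \left(-163\right) = -652$)
$F{\left(M \right)} = 7 + M^{2}$ ($F{\left(M \right)} = \left(-1\right) \left(-7\right) - - M M = 7 - - M^{2} = 7 + M^{2}$)
$\frac{20724}{F{\left(c \right)}} + \frac{49416}{27694} = \frac{20724}{7 + \left(-652\right)^{2}} + \frac{49416}{27694} = \frac{20724}{7 + 425104} + 49416 \cdot \frac{1}{27694} = \frac{20724}{425111} + \frac{24708}{13847} = \frac{10790607816}{5886512017}$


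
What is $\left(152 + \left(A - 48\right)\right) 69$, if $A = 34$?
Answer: $9522$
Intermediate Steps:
$\left(152 + \left(A - 48\right)\right) 69 = \left(152 + \left(34 - 48\right)\right) 69 = \left(152 - 14\right) 69 = 138 \cdot 69 = 9522$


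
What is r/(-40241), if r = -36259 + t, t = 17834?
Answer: 18425/40241 ≈ 0.45787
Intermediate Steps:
r = -18425 (r = -36259 + 17834 = -18425)
r/(-40241) = -18425/(-40241) = -18425*(-1/40241) = 18425/40241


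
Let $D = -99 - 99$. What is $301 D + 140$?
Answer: $-59458$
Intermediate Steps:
$D = -198$ ($D = -99 - 99 = -198$)
$301 D + 140 = 301 \left(-198\right) + 140 = -59598 + 140 = -59458$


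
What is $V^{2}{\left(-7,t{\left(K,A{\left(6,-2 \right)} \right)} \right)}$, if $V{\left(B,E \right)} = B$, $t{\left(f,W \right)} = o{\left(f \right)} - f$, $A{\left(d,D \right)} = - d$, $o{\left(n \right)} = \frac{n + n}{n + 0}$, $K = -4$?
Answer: $49$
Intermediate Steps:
$o{\left(n \right)} = 2$ ($o{\left(n \right)} = \frac{2 n}{n} = 2$)
$t{\left(f,W \right)} = 2 - f$
$V^{2}{\left(-7,t{\left(K,A{\left(6,-2 \right)} \right)} \right)} = \left(-7\right)^{2} = 49$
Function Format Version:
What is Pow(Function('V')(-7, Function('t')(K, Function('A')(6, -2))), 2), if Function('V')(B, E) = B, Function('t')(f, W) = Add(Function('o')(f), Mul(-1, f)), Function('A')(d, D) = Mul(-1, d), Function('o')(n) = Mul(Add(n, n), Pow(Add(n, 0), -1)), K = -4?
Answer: 49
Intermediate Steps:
Function('o')(n) = 2 (Function('o')(n) = Mul(Mul(2, n), Pow(n, -1)) = 2)
Function('t')(f, W) = Add(2, Mul(-1, f))
Pow(Function('V')(-7, Function('t')(K, Function('A')(6, -2))), 2) = Pow(-7, 2) = 49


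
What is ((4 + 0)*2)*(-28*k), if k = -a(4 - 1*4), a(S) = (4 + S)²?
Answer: 3584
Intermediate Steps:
k = -16 (k = -(4 + (4 - 1*4))² = -(4 + (4 - 4))² = -(4 + 0)² = -1*4² = -1*16 = -16)
((4 + 0)*2)*(-28*k) = ((4 + 0)*2)*(-28*(-16)) = (4*2)*448 = 8*448 = 3584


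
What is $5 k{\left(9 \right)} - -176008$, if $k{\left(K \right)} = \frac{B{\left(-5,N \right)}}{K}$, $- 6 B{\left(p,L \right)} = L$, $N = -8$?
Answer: $\frac{4752236}{27} \approx 1.7601 \cdot 10^{5}$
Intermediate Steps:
$B{\left(p,L \right)} = - \frac{L}{6}$
$k{\left(K \right)} = \frac{4}{3 K}$ ($k{\left(K \right)} = \frac{\left(- \frac{1}{6}\right) \left(-8\right)}{K} = \frac{4}{3 K}$)
$5 k{\left(9 \right)} - -176008 = 5 \frac{4}{3 \cdot 9} - -176008 = 5 \cdot \frac{4}{3} \cdot \frac{1}{9} + 176008 = 5 \cdot \frac{4}{27} + 176008 = \frac{20}{27} + 176008 = \frac{4752236}{27}$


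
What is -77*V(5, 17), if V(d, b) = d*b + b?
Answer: -7854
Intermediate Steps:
V(d, b) = b + b*d (V(d, b) = b*d + b = b + b*d)
-77*V(5, 17) = -1309*(1 + 5) = -1309*6 = -77*102 = -7854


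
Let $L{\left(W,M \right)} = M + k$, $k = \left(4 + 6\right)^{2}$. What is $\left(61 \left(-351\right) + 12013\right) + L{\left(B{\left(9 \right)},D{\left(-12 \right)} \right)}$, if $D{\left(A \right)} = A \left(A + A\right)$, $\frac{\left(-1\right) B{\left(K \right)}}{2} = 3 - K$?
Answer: $-9010$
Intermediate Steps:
$k = 100$ ($k = 10^{2} = 100$)
$B{\left(K \right)} = -6 + 2 K$ ($B{\left(K \right)} = - 2 \left(3 - K\right) = -6 + 2 K$)
$D{\left(A \right)} = 2 A^{2}$ ($D{\left(A \right)} = A 2 A = 2 A^{2}$)
$L{\left(W,M \right)} = 100 + M$ ($L{\left(W,M \right)} = M + 100 = 100 + M$)
$\left(61 \left(-351\right) + 12013\right) + L{\left(B{\left(9 \right)},D{\left(-12 \right)} \right)} = \left(61 \left(-351\right) + 12013\right) + \left(100 + 2 \left(-12\right)^{2}\right) = \left(-21411 + 12013\right) + \left(100 + 2 \cdot 144\right) = -9398 + \left(100 + 288\right) = -9398 + 388 = -9010$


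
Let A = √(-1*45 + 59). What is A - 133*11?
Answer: -1463 + √14 ≈ -1459.3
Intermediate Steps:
A = √14 (A = √(-45 + 59) = √14 ≈ 3.7417)
A - 133*11 = √14 - 133*11 = √14 - 1463 = -1463 + √14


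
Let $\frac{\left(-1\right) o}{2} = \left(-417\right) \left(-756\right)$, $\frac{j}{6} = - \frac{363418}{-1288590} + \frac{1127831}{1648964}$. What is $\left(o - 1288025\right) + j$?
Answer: $- \frac{339712667245456549}{177069876730} \approx -1.9185 \cdot 10^{6}$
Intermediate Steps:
$j = \frac{1026287473621}{177069876730}$ ($j = 6 \left(- \frac{363418}{-1288590} + \frac{1127831}{1648964}\right) = 6 \left(\left(-363418\right) \left(- \frac{1}{1288590}\right) + 1127831 \cdot \frac{1}{1648964}\right) = 6 \left(\frac{181709}{644295} + \frac{1127831}{1648964}\right) = 6 \cdot \frac{1026287473621}{1062419260380} = \frac{1026287473621}{177069876730} \approx 5.7959$)
$o = -630504$ ($o = - 2 \left(\left(-417\right) \left(-756\right)\right) = \left(-2\right) 315252 = -630504$)
$\left(o - 1288025\right) + j = \left(-630504 - 1288025\right) + \frac{1026287473621}{177069876730} = -1918529 + \frac{1026287473621}{177069876730} = - \frac{339712667245456549}{177069876730}$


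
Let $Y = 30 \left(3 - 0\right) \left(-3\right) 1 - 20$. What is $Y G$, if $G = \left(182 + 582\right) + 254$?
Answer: $-295220$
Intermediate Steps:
$G = 1018$ ($G = 764 + 254 = 1018$)
$Y = -290$ ($Y = 30 \left(3 + 0\right) \left(-3\right) 1 - 20 = 30 \cdot 3 \left(-3\right) 1 - 20 = 30 \left(\left(-9\right) 1\right) - 20 = 30 \left(-9\right) - 20 = -270 - 20 = -290$)
$Y G = \left(-290\right) 1018 = -295220$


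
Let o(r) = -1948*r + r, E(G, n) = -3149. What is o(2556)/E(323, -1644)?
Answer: 4976532/3149 ≈ 1580.4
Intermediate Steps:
o(r) = -1947*r
o(2556)/E(323, -1644) = -1947*2556/(-3149) = -4976532*(-1/3149) = 4976532/3149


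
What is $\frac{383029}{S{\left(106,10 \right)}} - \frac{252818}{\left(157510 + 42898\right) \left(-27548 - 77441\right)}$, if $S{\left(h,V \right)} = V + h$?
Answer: $\frac{251849175276648}{76272303731} \approx 3302.0$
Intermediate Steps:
$\frac{383029}{S{\left(106,10 \right)}} - \frac{252818}{\left(157510 + 42898\right) \left(-27548 - 77441\right)} = \frac{383029}{10 + 106} - \frac{252818}{\left(157510 + 42898\right) \left(-27548 - 77441\right)} = \frac{383029}{116} - \frac{252818}{200408 \left(-104989\right)} = 383029 \cdot \frac{1}{116} - \frac{252818}{-21040635512} = \frac{383029}{116} - - \frac{126409}{10520317756} = \frac{383029}{116} + \frac{126409}{10520317756} = \frac{251849175276648}{76272303731}$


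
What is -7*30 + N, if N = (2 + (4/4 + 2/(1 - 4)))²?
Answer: -1841/9 ≈ -204.56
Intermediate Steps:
N = 49/9 (N = (2 + (4*(¼) + 2/(-3)))² = (2 + (1 + 2*(-⅓)))² = (2 + (1 - ⅔))² = (2 + ⅓)² = (7/3)² = 49/9 ≈ 5.4444)
-7*30 + N = -7*30 + 49/9 = -210 + 49/9 = -1841/9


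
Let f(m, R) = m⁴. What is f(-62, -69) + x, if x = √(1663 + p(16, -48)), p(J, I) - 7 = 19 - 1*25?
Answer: 14776336 + 8*√26 ≈ 1.4776e+7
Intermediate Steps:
p(J, I) = 1 (p(J, I) = 7 + (19 - 1*25) = 7 + (19 - 25) = 7 - 6 = 1)
x = 8*√26 (x = √(1663 + 1) = √1664 = 8*√26 ≈ 40.792)
f(-62, -69) + x = (-62)⁴ + 8*√26 = 14776336 + 8*√26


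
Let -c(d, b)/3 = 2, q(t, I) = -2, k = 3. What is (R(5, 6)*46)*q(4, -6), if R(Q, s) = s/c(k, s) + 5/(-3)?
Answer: 736/3 ≈ 245.33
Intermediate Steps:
c(d, b) = -6 (c(d, b) = -3*2 = -6)
R(Q, s) = -5/3 - s/6 (R(Q, s) = s/(-6) + 5/(-3) = s*(-⅙) + 5*(-⅓) = -s/6 - 5/3 = -5/3 - s/6)
(R(5, 6)*46)*q(4, -6) = ((-5/3 - ⅙*6)*46)*(-2) = ((-5/3 - 1)*46)*(-2) = -8/3*46*(-2) = -368/3*(-2) = 736/3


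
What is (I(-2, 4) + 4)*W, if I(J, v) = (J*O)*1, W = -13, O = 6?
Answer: 104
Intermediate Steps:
I(J, v) = 6*J (I(J, v) = (J*6)*1 = (6*J)*1 = 6*J)
(I(-2, 4) + 4)*W = (6*(-2) + 4)*(-13) = (-12 + 4)*(-13) = -8*(-13) = 104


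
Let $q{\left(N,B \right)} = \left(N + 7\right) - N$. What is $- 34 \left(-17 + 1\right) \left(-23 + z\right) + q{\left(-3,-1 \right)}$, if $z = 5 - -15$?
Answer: $-1625$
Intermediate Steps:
$q{\left(N,B \right)} = 7$ ($q{\left(N,B \right)} = \left(7 + N\right) - N = 7$)
$z = 20$ ($z = 5 + 15 = 20$)
$- 34 \left(-17 + 1\right) \left(-23 + z\right) + q{\left(-3,-1 \right)} = - 34 \left(-17 + 1\right) \left(-23 + 20\right) + 7 = - 34 \left(\left(-16\right) \left(-3\right)\right) + 7 = \left(-34\right) 48 + 7 = -1632 + 7 = -1625$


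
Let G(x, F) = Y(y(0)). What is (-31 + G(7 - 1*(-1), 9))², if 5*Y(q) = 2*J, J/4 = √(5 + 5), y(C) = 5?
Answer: 4933/5 - 496*√10/5 ≈ 672.90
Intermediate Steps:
J = 4*√10 (J = 4*√(5 + 5) = 4*√10 ≈ 12.649)
Y(q) = 8*√10/5 (Y(q) = (2*(4*√10))/5 = (8*√10)/5 = 8*√10/5)
G(x, F) = 8*√10/5
(-31 + G(7 - 1*(-1), 9))² = (-31 + 8*√10/5)²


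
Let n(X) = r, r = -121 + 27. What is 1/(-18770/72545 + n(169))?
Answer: -14509/1367600 ≈ -0.010609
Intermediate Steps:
r = -94
n(X) = -94
1/(-18770/72545 + n(169)) = 1/(-18770/72545 - 94) = 1/(-18770*1/72545 - 94) = 1/(-3754/14509 - 94) = 1/(-1367600/14509) = -14509/1367600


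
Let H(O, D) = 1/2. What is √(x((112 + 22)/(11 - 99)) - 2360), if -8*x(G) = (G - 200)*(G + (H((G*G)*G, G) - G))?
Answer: I*√18178303/88 ≈ 48.45*I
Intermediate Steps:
H(O, D) = ½
x(G) = 25/2 - G/16 (x(G) = -(G - 200)*(G + (½ - G))/8 = -(-200 + G)/(8*2) = -(-100 + G/2)/8 = 25/2 - G/16)
√(x((112 + 22)/(11 - 99)) - 2360) = √((25/2 - (112 + 22)/(16*(11 - 99))) - 2360) = √((25/2 - 67/(8*(-88))) - 2360) = √((25/2 - 67*(-1)/(8*88)) - 2360) = √((25/2 - 1/16*(-67/44)) - 2360) = √((25/2 + 67/704) - 2360) = √(8867/704 - 2360) = √(-1652573/704) = I*√18178303/88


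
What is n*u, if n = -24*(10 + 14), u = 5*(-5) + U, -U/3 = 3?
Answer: 19584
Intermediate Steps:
U = -9 (U = -3*3 = -9)
u = -34 (u = 5*(-5) - 9 = -25 - 9 = -34)
n = -576 (n = -24*24 = -576)
n*u = -576*(-34) = 19584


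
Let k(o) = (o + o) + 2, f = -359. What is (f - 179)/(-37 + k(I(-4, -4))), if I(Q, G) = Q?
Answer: 538/43 ≈ 12.512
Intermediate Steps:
k(o) = 2 + 2*o (k(o) = 2*o + 2 = 2 + 2*o)
(f - 179)/(-37 + k(I(-4, -4))) = (-359 - 179)/(-37 + (2 + 2*(-4))) = -538/(-37 + (2 - 8)) = -538/(-37 - 6) = -538/(-43) = -538*(-1/43) = 538/43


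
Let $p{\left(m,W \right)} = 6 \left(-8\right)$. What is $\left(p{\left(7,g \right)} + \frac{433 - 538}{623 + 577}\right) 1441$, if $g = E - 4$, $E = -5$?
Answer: $- \frac{5543527}{80} \approx -69294.0$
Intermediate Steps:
$g = -9$ ($g = -5 - 4 = -9$)
$p{\left(m,W \right)} = -48$
$\left(p{\left(7,g \right)} + \frac{433 - 538}{623 + 577}\right) 1441 = \left(-48 + \frac{433 - 538}{623 + 577}\right) 1441 = \left(-48 - \frac{105}{1200}\right) 1441 = \left(-48 - \frac{7}{80}\right) 1441 = \left(- \frac{3847}{80}\right) 1441 = - \frac{5543527}{80}$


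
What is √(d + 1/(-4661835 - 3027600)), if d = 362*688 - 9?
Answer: 2*√3681376058119609785/7689435 ≈ 499.05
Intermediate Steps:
d = 249047 (d = 249056 - 9 = 249047)
√(d + 1/(-4661835 - 3027600)) = √(249047 + 1/(-4661835 - 3027600)) = √(249047 + 1/(-7689435)) = √(249047 - 1/7689435) = √(1915030718444/7689435) = 2*√3681376058119609785/7689435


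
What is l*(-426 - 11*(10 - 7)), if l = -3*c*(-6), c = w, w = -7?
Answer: 57834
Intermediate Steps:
c = -7
l = -126 (l = -3*(-7)*(-6) = 21*(-6) = -126)
l*(-426 - 11*(10 - 7)) = -126*(-426 - 11*(10 - 7)) = -126*(-426 - 11*3) = -126*(-426 - 33) = -126*(-459) = 57834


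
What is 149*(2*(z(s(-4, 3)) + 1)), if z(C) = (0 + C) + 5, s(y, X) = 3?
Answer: 2682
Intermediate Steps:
z(C) = 5 + C (z(C) = C + 5 = 5 + C)
149*(2*(z(s(-4, 3)) + 1)) = 149*(2*((5 + 3) + 1)) = 149*(2*(8 + 1)) = 149*(2*9) = 149*18 = 2682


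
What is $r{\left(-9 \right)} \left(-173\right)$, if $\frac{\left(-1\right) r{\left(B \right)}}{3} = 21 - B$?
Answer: $15570$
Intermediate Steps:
$r{\left(B \right)} = -63 + 3 B$ ($r{\left(B \right)} = - 3 \left(21 - B\right) = -63 + 3 B$)
$r{\left(-9 \right)} \left(-173\right) = \left(-63 + 3 \left(-9\right)\right) \left(-173\right) = \left(-63 - 27\right) \left(-173\right) = \left(-90\right) \left(-173\right) = 15570$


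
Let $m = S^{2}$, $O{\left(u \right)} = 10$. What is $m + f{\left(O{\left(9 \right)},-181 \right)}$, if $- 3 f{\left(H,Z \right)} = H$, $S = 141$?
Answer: $\frac{59633}{3} \approx 19878.0$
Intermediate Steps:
$f{\left(H,Z \right)} = - \frac{H}{3}$
$m = 19881$ ($m = 141^{2} = 19881$)
$m + f{\left(O{\left(9 \right)},-181 \right)} = 19881 - \frac{10}{3} = \frac{59633}{3}$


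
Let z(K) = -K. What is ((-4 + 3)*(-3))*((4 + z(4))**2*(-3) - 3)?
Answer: -9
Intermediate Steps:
((-4 + 3)*(-3))*((4 + z(4))**2*(-3) - 3) = ((-4 + 3)*(-3))*((4 - 1*4)**2*(-3) - 3) = (-1*(-3))*((4 - 4)**2*(-3) - 3) = 3*(0**2*(-3) - 3) = 3*(0*(-3) - 3) = 3*(0 - 3) = 3*(-3) = -9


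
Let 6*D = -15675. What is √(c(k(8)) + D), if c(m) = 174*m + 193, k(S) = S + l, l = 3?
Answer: I*√2022/2 ≈ 22.483*I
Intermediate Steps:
k(S) = 3 + S (k(S) = S + 3 = 3 + S)
D = -5225/2 (D = (⅙)*(-15675) = -5225/2 ≈ -2612.5)
c(m) = 193 + 174*m
√(c(k(8)) + D) = √((193 + 174*(3 + 8)) - 5225/2) = √((193 + 174*11) - 5225/2) = √((193 + 1914) - 5225/2) = √(2107 - 5225/2) = √(-1011/2) = I*√2022/2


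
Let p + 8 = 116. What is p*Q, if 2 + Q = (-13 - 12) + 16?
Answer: -1188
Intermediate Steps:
p = 108 (p = -8 + 116 = 108)
Q = -11 (Q = -2 + ((-13 - 12) + 16) = -2 + (-25 + 16) = -2 - 9 = -11)
p*Q = 108*(-11) = -1188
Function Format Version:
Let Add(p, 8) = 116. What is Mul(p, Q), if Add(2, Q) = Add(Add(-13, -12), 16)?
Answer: -1188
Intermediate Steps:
p = 108 (p = Add(-8, 116) = 108)
Q = -11 (Q = Add(-2, Add(Add(-13, -12), 16)) = Add(-2, Add(-25, 16)) = Add(-2, -9) = -11)
Mul(p, Q) = Mul(108, -11) = -1188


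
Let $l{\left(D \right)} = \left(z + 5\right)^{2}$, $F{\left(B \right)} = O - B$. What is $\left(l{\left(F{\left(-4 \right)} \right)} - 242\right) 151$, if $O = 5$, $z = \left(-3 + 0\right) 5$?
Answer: $-21442$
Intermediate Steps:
$z = -15$ ($z = \left(-3\right) 5 = -15$)
$F{\left(B \right)} = 5 - B$
$l{\left(D \right)} = 100$ ($l{\left(D \right)} = \left(-15 + 5\right)^{2} = \left(-10\right)^{2} = 100$)
$\left(l{\left(F{\left(-4 \right)} \right)} - 242\right) 151 = \left(100 - 242\right) 151 = \left(-142\right) 151 = -21442$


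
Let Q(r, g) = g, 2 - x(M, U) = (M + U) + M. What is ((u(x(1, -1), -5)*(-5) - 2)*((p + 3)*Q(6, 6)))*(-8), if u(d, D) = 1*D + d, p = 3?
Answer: -5184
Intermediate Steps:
x(M, U) = 2 - U - 2*M (x(M, U) = 2 - ((M + U) + M) = 2 - (U + 2*M) = 2 + (-U - 2*M) = 2 - U - 2*M)
u(d, D) = D + d
((u(x(1, -1), -5)*(-5) - 2)*((p + 3)*Q(6, 6)))*(-8) = (((-5 + (2 - 1*(-1) - 2*1))*(-5) - 2)*((3 + 3)*6))*(-8) = (((-5 + (2 + 1 - 2))*(-5) - 2)*(6*6))*(-8) = (((-5 + 1)*(-5) - 2)*36)*(-8) = ((-4*(-5) - 2)*36)*(-8) = ((20 - 2)*36)*(-8) = (18*36)*(-8) = 648*(-8) = -5184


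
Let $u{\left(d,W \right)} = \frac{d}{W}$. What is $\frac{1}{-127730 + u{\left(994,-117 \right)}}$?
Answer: $- \frac{117}{14945404} \approx -7.8285 \cdot 10^{-6}$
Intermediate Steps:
$\frac{1}{-127730 + u{\left(994,-117 \right)}} = \frac{1}{-127730 + \frac{994}{-117}} = \frac{1}{-127730 + 994 \left(- \frac{1}{117}\right)} = \frac{1}{-127730 - \frac{994}{117}} = \frac{1}{- \frac{14945404}{117}} = - \frac{117}{14945404}$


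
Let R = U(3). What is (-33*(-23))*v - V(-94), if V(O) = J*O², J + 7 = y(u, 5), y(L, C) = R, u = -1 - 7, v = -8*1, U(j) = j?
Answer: 29272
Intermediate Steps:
R = 3
v = -8
u = -8
y(L, C) = 3
J = -4 (J = -7 + 3 = -4)
V(O) = -4*O²
(-33*(-23))*v - V(-94) = -33*(-23)*(-8) - (-4)*(-94)² = 759*(-8) - (-4)*8836 = -6072 - 1*(-35344) = -6072 + 35344 = 29272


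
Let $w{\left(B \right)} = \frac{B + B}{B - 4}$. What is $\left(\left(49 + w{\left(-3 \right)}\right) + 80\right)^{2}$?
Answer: $\frac{826281}{49} \approx 16863.0$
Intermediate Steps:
$w{\left(B \right)} = \frac{2 B}{-4 + B}$
$\left(\left(49 + w{\left(-3 \right)}\right) + 80\right)^{2} = \left(\left(49 + 2 \left(-3\right) \frac{1}{-4 - 3}\right) + 80\right)^{2} = \left(\left(49 + 2 \left(-3\right) \frac{1}{-7}\right) + 80\right)^{2} = \left(\left(49 + 2 \left(-3\right) \left(- \frac{1}{7}\right)\right) + 80\right)^{2} = \left(\left(49 + \frac{6}{7}\right) + 80\right)^{2} = \left(\frac{349}{7} + 80\right)^{2} = \left(\frac{909}{7}\right)^{2} = \frac{826281}{49}$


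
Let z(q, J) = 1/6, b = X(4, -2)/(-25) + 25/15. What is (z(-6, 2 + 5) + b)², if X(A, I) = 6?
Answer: 57121/22500 ≈ 2.5387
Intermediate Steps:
b = 107/75 (b = 6/(-25) + 25/15 = 6*(-1/25) + 25*(1/15) = -6/25 + 5/3 = 107/75 ≈ 1.4267)
z(q, J) = ⅙
(z(-6, 2 + 5) + b)² = (⅙ + 107/75)² = (239/150)² = 57121/22500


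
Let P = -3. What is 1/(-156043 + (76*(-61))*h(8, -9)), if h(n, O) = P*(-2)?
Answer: -1/183859 ≈ -5.4390e-6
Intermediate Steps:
h(n, O) = 6 (h(n, O) = -3*(-2) = 6)
1/(-156043 + (76*(-61))*h(8, -9)) = 1/(-156043 + (76*(-61))*6) = 1/(-156043 - 4636*6) = 1/(-156043 - 27816) = 1/(-183859) = -1/183859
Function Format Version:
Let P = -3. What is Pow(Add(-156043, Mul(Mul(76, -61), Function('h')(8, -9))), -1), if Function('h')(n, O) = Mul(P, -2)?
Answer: Rational(-1, 183859) ≈ -5.4390e-6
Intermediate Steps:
Function('h')(n, O) = 6 (Function('h')(n, O) = Mul(-3, -2) = 6)
Pow(Add(-156043, Mul(Mul(76, -61), Function('h')(8, -9))), -1) = Pow(Add(-156043, Mul(Mul(76, -61), 6)), -1) = Pow(Add(-156043, Mul(-4636, 6)), -1) = Pow(Add(-156043, -27816), -1) = Pow(-183859, -1) = Rational(-1, 183859)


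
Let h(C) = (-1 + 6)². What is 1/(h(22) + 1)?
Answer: 1/26 ≈ 0.038462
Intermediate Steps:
h(C) = 25 (h(C) = 5² = 25)
1/(h(22) + 1) = 1/(25 + 1) = 1/26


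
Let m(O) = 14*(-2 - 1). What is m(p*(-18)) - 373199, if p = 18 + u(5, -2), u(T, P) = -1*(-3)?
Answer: -373241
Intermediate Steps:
u(T, P) = 3
p = 21 (p = 18 + 3 = 21)
m(O) = -42 (m(O) = 14*(-3) = -42)
m(p*(-18)) - 373199 = -42 - 373199 = -373241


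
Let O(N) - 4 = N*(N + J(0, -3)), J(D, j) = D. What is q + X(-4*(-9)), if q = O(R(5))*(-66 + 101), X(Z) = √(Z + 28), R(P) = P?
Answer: 1023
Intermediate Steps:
O(N) = 4 + N² (O(N) = 4 + N*(N + 0) = 4 + N*N = 4 + N²)
X(Z) = √(28 + Z)
q = 1015 (q = (4 + 5²)*(-66 + 101) = (4 + 25)*35 = 29*35 = 1015)
q + X(-4*(-9)) = 1015 + √(28 - 4*(-9)) = 1015 + √(28 + 36) = 1015 + √64 = 1015 + 8 = 1023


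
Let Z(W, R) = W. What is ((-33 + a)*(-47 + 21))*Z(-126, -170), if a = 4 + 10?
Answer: -62244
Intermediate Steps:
a = 14
((-33 + a)*(-47 + 21))*Z(-126, -170) = ((-33 + 14)*(-47 + 21))*(-126) = -19*(-26)*(-126) = 494*(-126) = -62244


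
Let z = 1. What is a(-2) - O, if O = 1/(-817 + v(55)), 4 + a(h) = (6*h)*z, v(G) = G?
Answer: -12191/762 ≈ -15.999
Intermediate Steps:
a(h) = -4 + 6*h (a(h) = -4 + (6*h)*1 = -4 + 6*h)
O = -1/762 (O = 1/(-817 + 55) = 1/(-762) = -1/762 ≈ -0.0013123)
a(-2) - O = (-4 + 6*(-2)) - 1*(-1/762) = (-4 - 12) + 1/762 = -16 + 1/762 = -12191/762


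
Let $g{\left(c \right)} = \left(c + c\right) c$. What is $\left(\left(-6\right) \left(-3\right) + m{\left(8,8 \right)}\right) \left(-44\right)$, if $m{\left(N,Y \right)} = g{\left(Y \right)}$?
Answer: $-6424$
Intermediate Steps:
$g{\left(c \right)} = 2 c^{2}$ ($g{\left(c \right)} = 2 c c = 2 c^{2}$)
$m{\left(N,Y \right)} = 2 Y^{2}$
$\left(\left(-6\right) \left(-3\right) + m{\left(8,8 \right)}\right) \left(-44\right) = \left(\left(-6\right) \left(-3\right) + 2 \cdot 8^{2}\right) \left(-44\right) = \left(18 + 2 \cdot 64\right) \left(-44\right) = \left(18 + 128\right) \left(-44\right) = 146 \left(-44\right) = -6424$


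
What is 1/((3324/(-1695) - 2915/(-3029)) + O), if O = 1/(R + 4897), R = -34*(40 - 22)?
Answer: -1466656945/1464405272 ≈ -1.0015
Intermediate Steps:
R = -612 (R = -34*18 = -612)
O = 1/4285 (O = 1/(-612 + 4897) = 1/4285 ≈ 0.00023337)
1/((3324/(-1695) - 2915/(-3029)) + O) = 1/((3324/(-1695) - 2915/(-3029)) + 1/4285) = 1/((3324*(-1/1695) - 2915*(-1/3029)) + 1/4285) = 1/((-1108/565 + 2915/3029) + 1/4285) = 1/(-1709157/1711385 + 1/4285) = 1/(-1464405272/1466656945) = -1466656945/1464405272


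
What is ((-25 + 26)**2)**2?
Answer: 1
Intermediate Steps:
((-25 + 26)**2)**2 = (1**2)**2 = 1**2 = 1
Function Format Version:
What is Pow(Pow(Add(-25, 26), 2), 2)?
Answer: 1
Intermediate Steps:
Pow(Pow(Add(-25, 26), 2), 2) = Pow(Pow(1, 2), 2) = Pow(1, 2) = 1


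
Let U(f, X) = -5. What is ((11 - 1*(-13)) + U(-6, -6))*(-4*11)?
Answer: -836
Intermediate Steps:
((11 - 1*(-13)) + U(-6, -6))*(-4*11) = ((11 - 1*(-13)) - 5)*(-4*11) = ((11 + 13) - 5)*(-44) = (24 - 5)*(-44) = 19*(-44) = -836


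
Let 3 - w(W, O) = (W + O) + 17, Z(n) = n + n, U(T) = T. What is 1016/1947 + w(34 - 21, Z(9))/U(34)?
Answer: -53071/66198 ≈ -0.80170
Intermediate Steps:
Z(n) = 2*n
w(W, O) = -14 - O - W (w(W, O) = 3 - ((W + O) + 17) = 3 - ((O + W) + 17) = 3 - (17 + O + W) = 3 + (-17 - O - W) = -14 - O - W)
1016/1947 + w(34 - 21, Z(9))/U(34) = 1016/1947 + (-14 - 2*9 - (34 - 21))/34 = 1016*(1/1947) + (-14 - 1*18 - 1*13)*(1/34) = 1016/1947 + (-14 - 18 - 13)*(1/34) = 1016/1947 - 45*1/34 = 1016/1947 - 45/34 = -53071/66198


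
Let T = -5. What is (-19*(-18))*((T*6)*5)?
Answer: -51300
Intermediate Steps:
(-19*(-18))*((T*6)*5) = (-19*(-18))*(-5*6*5) = 342*(-30*5) = 342*(-150) = -51300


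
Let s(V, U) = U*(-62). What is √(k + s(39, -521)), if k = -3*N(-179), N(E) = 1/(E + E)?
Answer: √4139954602/358 ≈ 179.73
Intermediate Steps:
s(V, U) = -62*U
N(E) = 1/(2*E)
k = 3/358 (k = -3/(2*(-179)) = -3*(-1)/(2*179) = -3*(-1/358) = 3/358 ≈ 0.0083799)
√(k + s(39, -521)) = √(3/358 - 62*(-521)) = √(3/358 + 32302) = √(11564119/358) = √4139954602/358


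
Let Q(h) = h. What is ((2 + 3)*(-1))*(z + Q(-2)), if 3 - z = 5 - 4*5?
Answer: -80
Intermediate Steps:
z = 18 (z = 3 - (5 - 4*5) = 3 - (5 - 20) = 3 - 1*(-15) = 3 + 15 = 18)
((2 + 3)*(-1))*(z + Q(-2)) = ((2 + 3)*(-1))*(18 - 2) = (5*(-1))*16 = -5*16 = -80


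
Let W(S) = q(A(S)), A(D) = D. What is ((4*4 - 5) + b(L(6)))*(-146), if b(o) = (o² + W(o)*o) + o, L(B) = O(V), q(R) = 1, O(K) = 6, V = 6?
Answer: -8614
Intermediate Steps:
W(S) = 1
L(B) = 6
b(o) = o² + 2*o (b(o) = (o² + 1*o) + o = (o² + o) + o = (o + o²) + o = o² + 2*o)
((4*4 - 5) + b(L(6)))*(-146) = ((4*4 - 5) + 6*(2 + 6))*(-146) = ((16 - 5) + 6*8)*(-146) = (11 + 48)*(-146) = 59*(-146) = -8614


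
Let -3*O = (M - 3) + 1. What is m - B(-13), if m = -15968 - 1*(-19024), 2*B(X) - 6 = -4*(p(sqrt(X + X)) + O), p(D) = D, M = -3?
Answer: 9169/3 + 2*I*sqrt(26) ≈ 3056.3 + 10.198*I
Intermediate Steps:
O = 5/3 (O = -((-3 - 3) + 1)/3 = -(-6 + 1)/3 = -1/3*(-5) = 5/3 ≈ 1.6667)
B(X) = -1/3 - 2*sqrt(2)*sqrt(X) (B(X) = 3 + (-4*(sqrt(X + X) + 5/3))/2 = 3 + (-4*(sqrt(2*X) + 5/3))/2 = 3 + (-4*(sqrt(2)*sqrt(X) + 5/3))/2 = 3 + (-4*(5/3 + sqrt(2)*sqrt(X)))/2 = 3 + (-20/3 - 4*sqrt(2)*sqrt(X))/2 = 3 + (-10/3 - 2*sqrt(2)*sqrt(X)) = -1/3 - 2*sqrt(2)*sqrt(X))
m = 3056 (m = -15968 + 19024 = 3056)
m - B(-13) = 3056 - (-1/3 - 2*sqrt(2)*sqrt(-13)) = 3056 - (-1/3 - 2*sqrt(2)*I*sqrt(13)) = 3056 - (-1/3 - 2*I*sqrt(26)) = 3056 + (1/3 + 2*I*sqrt(26)) = 9169/3 + 2*I*sqrt(26)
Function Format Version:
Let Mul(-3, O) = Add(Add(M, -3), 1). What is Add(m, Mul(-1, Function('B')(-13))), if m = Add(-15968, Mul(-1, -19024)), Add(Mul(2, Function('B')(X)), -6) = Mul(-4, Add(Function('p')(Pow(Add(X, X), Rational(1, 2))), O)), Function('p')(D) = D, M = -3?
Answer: Add(Rational(9169, 3), Mul(2, I, Pow(26, Rational(1, 2)))) ≈ Add(3056.3, Mul(10.198, I))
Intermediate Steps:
O = Rational(5, 3) (O = Mul(Rational(-1, 3), Add(Add(-3, -3), 1)) = Mul(Rational(-1, 3), Add(-6, 1)) = Mul(Rational(-1, 3), -5) = Rational(5, 3) ≈ 1.6667)
Function('B')(X) = Add(Rational(-1, 3), Mul(-2, Pow(2, Rational(1, 2)), Pow(X, Rational(1, 2)))) (Function('B')(X) = Add(3, Mul(Rational(1, 2), Mul(-4, Add(Pow(Add(X, X), Rational(1, 2)), Rational(5, 3))))) = Add(3, Mul(Rational(1, 2), Mul(-4, Add(Pow(Mul(2, X), Rational(1, 2)), Rational(5, 3))))) = Add(3, Mul(Rational(1, 2), Mul(-4, Add(Mul(Pow(2, Rational(1, 2)), Pow(X, Rational(1, 2))), Rational(5, 3))))) = Add(3, Mul(Rational(1, 2), Mul(-4, Add(Rational(5, 3), Mul(Pow(2, Rational(1, 2)), Pow(X, Rational(1, 2))))))) = Add(3, Mul(Rational(1, 2), Add(Rational(-20, 3), Mul(-4, Pow(2, Rational(1, 2)), Pow(X, Rational(1, 2)))))) = Add(3, Add(Rational(-10, 3), Mul(-2, Pow(2, Rational(1, 2)), Pow(X, Rational(1, 2))))) = Add(Rational(-1, 3), Mul(-2, Pow(2, Rational(1, 2)), Pow(X, Rational(1, 2)))))
m = 3056 (m = Add(-15968, 19024) = 3056)
Add(m, Mul(-1, Function('B')(-13))) = Add(3056, Mul(-1, Add(Rational(-1, 3), Mul(-2, Pow(2, Rational(1, 2)), Pow(-13, Rational(1, 2)))))) = Add(3056, Mul(-1, Add(Rational(-1, 3), Mul(-2, Pow(2, Rational(1, 2)), Mul(I, Pow(13, Rational(1, 2))))))) = Add(3056, Mul(-1, Add(Rational(-1, 3), Mul(-2, I, Pow(26, Rational(1, 2)))))) = Add(3056, Add(Rational(1, 3), Mul(2, I, Pow(26, Rational(1, 2))))) = Add(Rational(9169, 3), Mul(2, I, Pow(26, Rational(1, 2))))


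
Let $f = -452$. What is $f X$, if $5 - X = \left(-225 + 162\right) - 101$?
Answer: $-76388$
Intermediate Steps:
$X = 169$ ($X = 5 - \left(\left(-225 + 162\right) - 101\right) = 5 - \left(-63 - 101\right) = 5 - -164 = 5 + 164 = 169$)
$f X = \left(-452\right) 169 = -76388$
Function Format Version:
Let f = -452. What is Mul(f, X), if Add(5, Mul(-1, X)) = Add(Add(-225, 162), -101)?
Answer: -76388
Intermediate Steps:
X = 169 (X = Add(5, Mul(-1, Add(Add(-225, 162), -101))) = Add(5, Mul(-1, Add(-63, -101))) = Add(5, Mul(-1, -164)) = Add(5, 164) = 169)
Mul(f, X) = Mul(-452, 169) = -76388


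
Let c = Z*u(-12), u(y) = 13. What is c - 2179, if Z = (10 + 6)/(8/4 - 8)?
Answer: -6641/3 ≈ -2213.7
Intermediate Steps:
Z = -8/3 (Z = 16/(8*(¼) - 8) = 16/(2 - 8) = 16/(-6) = 16*(-⅙) = -8/3 ≈ -2.6667)
c = -104/3 (c = -8/3*13 = -104/3 ≈ -34.667)
c - 2179 = -104/3 - 2179 = -6641/3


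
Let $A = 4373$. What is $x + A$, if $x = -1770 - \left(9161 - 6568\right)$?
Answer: $10$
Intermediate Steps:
$x = -4363$ ($x = -1770 - 2593 = -4363$)
$x + A = -4363 + 4373 = 10$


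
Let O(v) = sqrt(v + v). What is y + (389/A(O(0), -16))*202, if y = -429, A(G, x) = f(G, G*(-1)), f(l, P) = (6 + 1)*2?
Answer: 36286/7 ≈ 5183.7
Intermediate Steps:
O(v) = sqrt(2)*sqrt(v) (O(v) = sqrt(2*v) = sqrt(2)*sqrt(v))
f(l, P) = 14 (f(l, P) = 7*2 = 14)
A(G, x) = 14
y + (389/A(O(0), -16))*202 = -429 + (389/14)*202 = -429 + 39289/7 = 36286/7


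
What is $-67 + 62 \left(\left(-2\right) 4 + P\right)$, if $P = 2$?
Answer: $-439$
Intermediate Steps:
$-67 + 62 \left(\left(-2\right) 4 + P\right) = -67 + 62 \left(\left(-2\right) 4 + 2\right) = -67 + 62 \left(-8 + 2\right) = -67 + 62 \left(-6\right) = -67 - 372 = -439$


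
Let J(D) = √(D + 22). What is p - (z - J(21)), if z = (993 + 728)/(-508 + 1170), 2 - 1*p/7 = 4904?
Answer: -22717589/662 + √43 ≈ -34310.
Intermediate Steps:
J(D) = √(22 + D)
p = -34314 (p = 14 - 7*4904 = 14 - 34328 = -34314)
z = 1721/662 ≈ 2.5997
p - (z - J(21)) = -34314 - (1721/662 - √(22 + 21)) = -34314 - (1721/662 - √43) = -34314 + (-1721/662 + √43) = -22717589/662 + √43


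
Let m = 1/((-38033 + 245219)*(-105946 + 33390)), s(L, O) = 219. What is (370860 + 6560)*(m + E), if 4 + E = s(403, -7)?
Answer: 304955953911791845/3758146854 ≈ 8.1145e+7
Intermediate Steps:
E = 215 (E = -4 + 219 = 215)
m = -1/15032587416 (m = 1/(207186*(-72556)) = 1/(-15032587416) = -1/15032587416 ≈ -6.6522e-11)
(370860 + 6560)*(m + E) = (370860 + 6560)*(-1/15032587416 + 215) = 377420*(3232006294439/15032587416) = 304955953911791845/3758146854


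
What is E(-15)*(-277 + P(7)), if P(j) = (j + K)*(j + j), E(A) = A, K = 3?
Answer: 2055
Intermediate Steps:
P(j) = 2*j*(3 + j) (P(j) = (j + 3)*(j + j) = (3 + j)*(2*j) = 2*j*(3 + j))
E(-15)*(-277 + P(7)) = -15*(-277 + 2*7*(3 + 7)) = -15*(-277 + 2*7*10) = -15*(-277 + 140) = -15*(-137) = 2055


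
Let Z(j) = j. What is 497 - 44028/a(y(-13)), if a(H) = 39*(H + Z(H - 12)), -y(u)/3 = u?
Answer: 68625/143 ≈ 479.90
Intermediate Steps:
y(u) = -3*u
a(H) = -468 + 78*H (a(H) = 39*(H + (H - 12)) = 39*(H + (-12 + H)) = 39*(-12 + 2*H) = -468 + 78*H)
497 - 44028/a(y(-13)) = 497 - 44028/(-468 + 78*(-3*(-13))) = 497 - 44028/(-468 + 78*39) = 497 - 44028/(-468 + 3042) = 497 - 44028/2574 = 497 - 1*2446/143 = 497 - 2446/143 = 68625/143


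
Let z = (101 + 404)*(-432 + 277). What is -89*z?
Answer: 6966475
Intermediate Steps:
z = -78275 (z = 505*(-155) = -78275)
-89*z = -89*(-78275) = 6966475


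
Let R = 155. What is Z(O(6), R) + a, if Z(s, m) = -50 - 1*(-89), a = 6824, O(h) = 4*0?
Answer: 6863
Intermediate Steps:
O(h) = 0
Z(s, m) = 39 (Z(s, m) = -50 + 89 = 39)
Z(O(6), R) + a = 39 + 6824 = 6863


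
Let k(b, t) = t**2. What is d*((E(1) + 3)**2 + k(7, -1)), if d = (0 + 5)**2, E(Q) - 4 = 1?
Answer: 1625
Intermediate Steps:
E(Q) = 5 (E(Q) = 4 + 1 = 5)
d = 25 (d = 5**2 = 25)
d*((E(1) + 3)**2 + k(7, -1)) = 25*((5 + 3)**2 + (-1)**2) = 25*(8**2 + 1) = 25*(64 + 1) = 25*65 = 1625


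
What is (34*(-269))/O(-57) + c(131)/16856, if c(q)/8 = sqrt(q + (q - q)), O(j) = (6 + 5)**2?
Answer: -9146/121 + sqrt(131)/2107 ≈ -75.581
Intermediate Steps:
O(j) = 121 (O(j) = 11**2 = 121)
c(q) = 8*sqrt(q) (c(q) = 8*sqrt(q + (q - q)) = 8*sqrt(q + 0) = 8*sqrt(q))
(34*(-269))/O(-57) + c(131)/16856 = (34*(-269))/121 + (8*sqrt(131))/16856 = -9146*1/121 + (8*sqrt(131))*(1/16856) = -9146/121 + sqrt(131)/2107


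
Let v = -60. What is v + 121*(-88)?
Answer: -10708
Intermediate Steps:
v + 121*(-88) = -60 + 121*(-88) = -60 - 10648 = -10708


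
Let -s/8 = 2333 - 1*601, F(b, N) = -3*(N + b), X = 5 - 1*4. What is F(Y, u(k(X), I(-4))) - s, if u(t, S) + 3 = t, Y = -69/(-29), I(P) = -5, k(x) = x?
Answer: 401791/29 ≈ 13855.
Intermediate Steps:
X = 1 (X = 5 - 4 = 1)
Y = 69/29 (Y = -69*(-1/29) = 69/29 ≈ 2.3793)
u(t, S) = -3 + t
F(b, N) = -3*N - 3*b
s = -13856 (s = -8*(2333 - 1*601) = -8*(2333 - 601) = -8*1732 = -13856)
F(Y, u(k(X), I(-4))) - s = (-3*(-3 + 1) - 3*69/29) - 1*(-13856) = (-3*(-2) - 207/29) + 13856 = (6 - 207/29) + 13856 = -33/29 + 13856 = 401791/29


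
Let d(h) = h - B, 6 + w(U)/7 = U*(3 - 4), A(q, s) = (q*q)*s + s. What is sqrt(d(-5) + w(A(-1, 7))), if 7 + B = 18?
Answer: 2*I*sqrt(39) ≈ 12.49*I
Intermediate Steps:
B = 11 (B = -7 + 18 = 11)
A(q, s) = s + s*q**2 (A(q, s) = q**2*s + s = s*q**2 + s = s + s*q**2)
w(U) = -42 - 7*U (w(U) = -42 + 7*(U*(3 - 4)) = -42 + 7*(U*(-1)) = -42 + 7*(-U) = -42 - 7*U)
d(h) = -11 + h (d(h) = h - 1*11 = h - 11 = -11 + h)
sqrt(d(-5) + w(A(-1, 7))) = sqrt((-11 - 5) + (-42 - 49*(1 + (-1)**2))) = sqrt(-16 + (-42 - 49*(1 + 1))) = sqrt(-16 + (-42 - 49*2)) = sqrt(-16 + (-42 - 7*14)) = sqrt(-16 + (-42 - 98)) = sqrt(-16 - 140) = sqrt(-156) = 2*I*sqrt(39)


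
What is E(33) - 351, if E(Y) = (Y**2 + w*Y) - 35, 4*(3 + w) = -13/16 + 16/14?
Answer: 271813/448 ≈ 606.73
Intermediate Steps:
w = -1307/448 (w = -3 + (-13/16 + 16/14)/4 = -3 + (-13*1/16 + 16*(1/14))/4 = -3 + (-13/16 + 8/7)/4 = -3 + (1/4)*(37/112) = -3 + 37/448 = -1307/448 ≈ -2.9174)
E(Y) = -35 + Y**2 - 1307*Y/448 (E(Y) = (Y**2 - 1307*Y/448) - 35 = -35 + Y**2 - 1307*Y/448)
E(33) - 351 = (-35 + 33**2 - 1307/448*33) - 351 = (-35 + 1089 - 43131/448) - 351 = 429061/448 - 351 = 271813/448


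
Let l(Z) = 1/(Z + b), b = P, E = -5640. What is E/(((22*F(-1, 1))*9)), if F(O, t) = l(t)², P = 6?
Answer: -46060/33 ≈ -1395.8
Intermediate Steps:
b = 6
l(Z) = 1/(6 + Z) (l(Z) = 1/(Z + 6) = 1/(6 + Z))
F(O, t) = (6 + t)⁻² (F(O, t) = (1/(6 + t))² = (6 + t)⁻²)
E/(((22*F(-1, 1))*9)) = -5640*(6 + 1)²/198 = -5640/((22/7²)*9) = -5640/((22*(1/49))*9) = -5640/((22/49)*9) = -5640/198/49 = -5640*49/198 = -46060/33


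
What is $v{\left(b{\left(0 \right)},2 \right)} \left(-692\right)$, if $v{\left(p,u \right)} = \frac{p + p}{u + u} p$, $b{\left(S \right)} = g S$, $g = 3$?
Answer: $0$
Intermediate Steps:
$b{\left(S \right)} = 3 S$
$v{\left(p,u \right)} = \frac{p^{2}}{u}$ ($v{\left(p,u \right)} = \frac{2 p}{2 u} p = 2 p \frac{1}{2 u} p = \frac{p}{u} p = \frac{p^{2}}{u}$)
$v{\left(b{\left(0 \right)},2 \right)} \left(-692\right) = \frac{\left(3 \cdot 0\right)^{2}}{2} \left(-692\right) = 0^{2} \cdot \frac{1}{2} \left(-692\right) = 0 \cdot \frac{1}{2} \left(-692\right) = 0 \left(-692\right) = 0$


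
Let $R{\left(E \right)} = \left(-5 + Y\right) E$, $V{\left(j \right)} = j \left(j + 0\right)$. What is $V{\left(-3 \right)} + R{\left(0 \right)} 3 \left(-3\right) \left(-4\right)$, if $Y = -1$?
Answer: $9$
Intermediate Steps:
$V{\left(j \right)} = j^{2}$ ($V{\left(j \right)} = j j = j^{2}$)
$R{\left(E \right)} = - 6 E$ ($R{\left(E \right)} = \left(-5 - 1\right) E = - 6 E$)
$V{\left(-3 \right)} + R{\left(0 \right)} 3 \left(-3\right) \left(-4\right) = \left(-3\right)^{2} + \left(-6\right) 0 \cdot 3 \left(-3\right) \left(-4\right) = 9 + 0 \left(\left(-9\right) \left(-4\right)\right) = 9 + 0 \cdot 36 = 9 + 0 = 9$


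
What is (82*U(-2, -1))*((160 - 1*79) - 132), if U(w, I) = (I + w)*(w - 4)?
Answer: -75276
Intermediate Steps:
U(w, I) = (-4 + w)*(I + w) (U(w, I) = (I + w)*(-4 + w) = (-4 + w)*(I + w))
(82*U(-2, -1))*((160 - 1*79) - 132) = (82*((-2)**2 - 4*(-1) - 4*(-2) - 1*(-2)))*((160 - 1*79) - 132) = (82*(4 + 4 + 8 + 2))*((160 - 79) - 132) = (82*18)*(81 - 132) = 1476*(-51) = -75276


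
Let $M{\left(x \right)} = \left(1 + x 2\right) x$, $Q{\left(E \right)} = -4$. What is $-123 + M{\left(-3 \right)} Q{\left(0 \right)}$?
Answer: $-183$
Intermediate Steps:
$M{\left(x \right)} = x \left(1 + 2 x\right)$ ($M{\left(x \right)} = \left(1 + 2 x\right) x = x \left(1 + 2 x\right)$)
$-123 + M{\left(-3 \right)} Q{\left(0 \right)} = -123 + - 3 \left(1 + 2 \left(-3\right)\right) \left(-4\right) = -123 + - 3 \left(1 - 6\right) \left(-4\right) = -123 + \left(-3\right) \left(-5\right) \left(-4\right) = -123 + 15 \left(-4\right) = -123 - 60 = -183$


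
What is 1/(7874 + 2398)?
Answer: 1/10272 ≈ 9.7352e-5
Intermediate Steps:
1/(7874 + 2398) = 1/10272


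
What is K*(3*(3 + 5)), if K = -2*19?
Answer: -912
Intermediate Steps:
K = -38
K*(3*(3 + 5)) = -114*(3 + 5) = -114*8 = -38*24 = -912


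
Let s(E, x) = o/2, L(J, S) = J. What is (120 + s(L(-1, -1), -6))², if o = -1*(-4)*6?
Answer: 17424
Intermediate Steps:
o = 24 (o = 4*6 = 24)
s(E, x) = 12 (s(E, x) = 24/2 = 24*(½) = 12)
(120 + s(L(-1, -1), -6))² = (120 + 12)² = 132² = 17424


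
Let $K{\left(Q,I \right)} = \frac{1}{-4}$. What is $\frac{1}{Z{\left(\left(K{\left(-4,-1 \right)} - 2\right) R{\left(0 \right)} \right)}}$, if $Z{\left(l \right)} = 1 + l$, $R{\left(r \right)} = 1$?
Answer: $- \frac{4}{5} \approx -0.8$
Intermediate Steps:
$K{\left(Q,I \right)} = - \frac{1}{4}$
$\frac{1}{Z{\left(\left(K{\left(-4,-1 \right)} - 2\right) R{\left(0 \right)} \right)}} = \frac{1}{1 + \left(- \frac{1}{4} - 2\right) 1} = \frac{1}{1 - \frac{9}{4}} = \frac{1}{- \frac{5}{4}} = - \frac{4}{5}$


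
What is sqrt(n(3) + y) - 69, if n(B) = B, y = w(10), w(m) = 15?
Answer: -69 + 3*sqrt(2) ≈ -64.757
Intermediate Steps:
y = 15
sqrt(n(3) + y) - 69 = sqrt(3 + 15) - 69 = sqrt(18) - 69 = 3*sqrt(2) - 69 = -69 + 3*sqrt(2)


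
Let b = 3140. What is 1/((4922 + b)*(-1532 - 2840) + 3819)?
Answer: -1/35243245 ≈ -2.8374e-8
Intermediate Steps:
1/((4922 + b)*(-1532 - 2840) + 3819) = 1/((4922 + 3140)*(-1532 - 2840) + 3819) = 1/(8062*(-4372) + 3819) = 1/(-35247064 + 3819) = 1/(-35243245) = -1/35243245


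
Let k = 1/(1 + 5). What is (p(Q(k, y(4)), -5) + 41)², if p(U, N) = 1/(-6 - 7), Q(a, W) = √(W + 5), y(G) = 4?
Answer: 283024/169 ≈ 1674.7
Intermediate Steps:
k = ⅙ (k = 1/6 = ⅙ ≈ 0.16667)
Q(a, W) = √(5 + W)
p(U, N) = -1/13 (p(U, N) = 1/(-13) = -1/13)
(p(Q(k, y(4)), -5) + 41)² = (-1/13 + 41)² = (532/13)² = 283024/169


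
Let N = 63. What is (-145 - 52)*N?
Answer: -12411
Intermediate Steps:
(-145 - 52)*N = (-145 - 52)*63 = -197*63 = -12411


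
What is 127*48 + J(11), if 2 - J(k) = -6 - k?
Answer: 6115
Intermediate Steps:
J(k) = 8 + k (J(k) = 2 - (-6 - k) = 2 + (6 + k) = 8 + k)
127*48 + J(11) = 127*48 + (8 + 11) = 6096 + 19 = 6115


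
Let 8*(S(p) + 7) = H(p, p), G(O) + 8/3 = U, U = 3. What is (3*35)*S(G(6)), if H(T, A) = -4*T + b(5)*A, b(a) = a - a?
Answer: -1505/2 ≈ -752.50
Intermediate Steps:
b(a) = 0
G(O) = 1/3 (G(O) = -8/3 + 3 = 1/3)
H(T, A) = -4*T (H(T, A) = -4*T + 0*A = -4*T + 0 = -4*T)
S(p) = -7 - p/2 (S(p) = -7 + (-4*p)/8 = -7 - p/2)
(3*35)*S(G(6)) = (3*35)*(-7 - 1/2*1/3) = 105*(-7 - 1/6) = 105*(-43/6) = -1505/2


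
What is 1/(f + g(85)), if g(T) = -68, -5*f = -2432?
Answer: 5/2092 ≈ 0.0023901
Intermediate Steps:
f = 2432/5 (f = -⅕*(-2432) = 2432/5 ≈ 486.40)
1/(f + g(85)) = 1/(2432/5 - 68) = 1/(2092/5) = 5/2092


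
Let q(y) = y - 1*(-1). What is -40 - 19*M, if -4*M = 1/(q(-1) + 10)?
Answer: -1581/40 ≈ -39.525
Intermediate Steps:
q(y) = 1 + y (q(y) = y + 1 = 1 + y)
M = -1/40 (M = -1/(4*((1 - 1) + 10)) = -1/(4*(0 + 10)) = -¼/10 = -¼*⅒ = -1/40 ≈ -0.025000)
-40 - 19*M = -40 - 19*(-1/40) = -40 + 19/40 = -1581/40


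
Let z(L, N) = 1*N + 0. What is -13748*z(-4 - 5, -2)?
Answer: 27496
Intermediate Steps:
z(L, N) = N (z(L, N) = N + 0 = N)
-13748*z(-4 - 5, -2) = -13748*(-2) = 27496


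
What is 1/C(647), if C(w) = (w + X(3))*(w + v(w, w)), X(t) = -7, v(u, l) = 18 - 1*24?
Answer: 1/410240 ≈ 2.4376e-6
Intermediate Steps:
v(u, l) = -6 (v(u, l) = 18 - 24 = -6)
C(w) = (-7 + w)*(-6 + w) (C(w) = (w - 7)*(w - 6) = (-7 + w)*(-6 + w))
1/C(647) = 1/(42 + 647² - 13*647) = 1/(42 + 418609 - 8411) = 1/410240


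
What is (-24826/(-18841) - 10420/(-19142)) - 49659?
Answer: -8954533199793/180327211 ≈ -49657.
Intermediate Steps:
(-24826/(-18841) - 10420/(-19142)) - 49659 = (-24826*(-1/18841) - 10420*(-1/19142)) - 49659 = (24826/18841 + 5210/9571) - 49659 = 335771256/180327211 - 49659 = -8954533199793/180327211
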